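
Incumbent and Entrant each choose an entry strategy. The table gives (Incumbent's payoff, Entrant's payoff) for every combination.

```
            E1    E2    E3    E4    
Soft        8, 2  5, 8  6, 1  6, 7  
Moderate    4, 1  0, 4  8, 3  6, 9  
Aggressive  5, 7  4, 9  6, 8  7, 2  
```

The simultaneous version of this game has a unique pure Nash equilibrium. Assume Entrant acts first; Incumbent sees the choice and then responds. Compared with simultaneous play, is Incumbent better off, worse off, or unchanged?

unchanged

Backward induction with Entrant moving first.
- E1 → Incumbent plays Soft (best of 8, 4, 5); Entrant gets 2.
- E2 → Incumbent plays Soft (best of 5, 0, 4); Entrant gets 8.
- E3 → Incumbent plays Moderate (best of 6, 8, 6); Entrant gets 3.
- E4 → Incumbent plays Aggressive (best of 6, 6, 7); Entrant gets 2.
Entrant's induced payoffs are 2, 8, 3, 2, so Entrant commits to E2. Subgame-perfect outcome: (Soft, E2) with payoffs (5, 8).
Now find the simultaneous Nash equilibrium.
Incumbent's best replies: E1→Soft; E2→Soft; E3→Moderate; E4→Aggressive.
Entrant's best replies: Soft→E2; Moderate→E4; Aggressive→E2.
Only (Soft, E2) has each player best-responding; Nash payoffs (5, 8).
Incumbent earns 5 sequentially versus 5 at the Nash outcome: unchanged.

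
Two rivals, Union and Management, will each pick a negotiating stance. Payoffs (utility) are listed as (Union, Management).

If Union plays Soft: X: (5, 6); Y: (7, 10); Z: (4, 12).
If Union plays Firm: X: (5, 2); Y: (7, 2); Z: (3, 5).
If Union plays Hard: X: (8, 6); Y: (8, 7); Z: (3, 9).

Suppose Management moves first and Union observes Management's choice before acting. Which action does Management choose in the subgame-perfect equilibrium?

Solve by backward induction (Management leads).
- X: BR = Hard, leader payoff 6.
- Y: BR = Hard, leader payoff 7.
- Z: BR = Soft, leader payoff 12.
Among 6, 7, 12, the best is 12 at Z. Subgame-perfect outcome: (Soft, Z) with payoffs (4, 12).

Z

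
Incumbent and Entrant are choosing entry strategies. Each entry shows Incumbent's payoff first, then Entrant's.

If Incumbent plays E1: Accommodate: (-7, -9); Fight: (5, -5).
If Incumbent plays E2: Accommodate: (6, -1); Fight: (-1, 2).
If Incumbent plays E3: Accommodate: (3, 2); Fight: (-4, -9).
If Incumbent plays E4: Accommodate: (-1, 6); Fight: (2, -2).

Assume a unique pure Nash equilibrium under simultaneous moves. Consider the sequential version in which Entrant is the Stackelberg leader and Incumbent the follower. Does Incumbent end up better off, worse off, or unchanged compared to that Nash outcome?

Incumbent best-responds to each possible Entrant move:
- Accommodate: BR = E2, leader payoff -1.
- Fight: BR = E1, leader payoff -5.
Maximizing over -1, -5, Entrant chooses Accommodate. Subgame-perfect outcome: (E2, Accommodate) with payoffs (6, -1).
For the simultaneous game, intersect best replies.
Incumbent's best replies: Accommodate→E2; Fight→E1.
Entrant's best replies: E1→Fight; E2→Fight; E3→Accommodate; E4→Accommodate.
The unique mutual best reply is (E1, Fight), giving (5, -5).
Incumbent earns 6 sequentially versus 5 at the Nash outcome: better off.

better off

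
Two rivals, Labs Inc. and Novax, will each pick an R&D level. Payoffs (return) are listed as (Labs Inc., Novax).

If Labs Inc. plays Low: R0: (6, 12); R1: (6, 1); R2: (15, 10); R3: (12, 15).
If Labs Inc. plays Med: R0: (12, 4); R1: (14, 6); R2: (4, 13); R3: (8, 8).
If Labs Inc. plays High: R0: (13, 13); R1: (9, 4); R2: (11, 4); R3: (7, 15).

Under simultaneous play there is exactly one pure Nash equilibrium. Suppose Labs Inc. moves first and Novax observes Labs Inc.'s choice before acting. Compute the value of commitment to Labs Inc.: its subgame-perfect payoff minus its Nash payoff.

Backward induction with Labs Inc. moving first.
- Low: BR = R3, leader payoff 12.
- Med: BR = R2, leader payoff 4.
- High: BR = R3, leader payoff 7.
Maximizing over 12, 4, 7, Labs Inc. chooses Low. Subgame-perfect outcome: (Low, R3) with payoffs (12, 15).
For the simultaneous game, intersect best replies.
Labs Inc.'s best replies: R0→High; R1→Med; R2→Low; R3→Low.
Novax's best replies: Low→R3; Med→R2; High→R3.
The unique mutual best reply is (Low, R3), giving (12, 15).
Labs Inc.'s commitment gain: 12 − 12 = 0.

0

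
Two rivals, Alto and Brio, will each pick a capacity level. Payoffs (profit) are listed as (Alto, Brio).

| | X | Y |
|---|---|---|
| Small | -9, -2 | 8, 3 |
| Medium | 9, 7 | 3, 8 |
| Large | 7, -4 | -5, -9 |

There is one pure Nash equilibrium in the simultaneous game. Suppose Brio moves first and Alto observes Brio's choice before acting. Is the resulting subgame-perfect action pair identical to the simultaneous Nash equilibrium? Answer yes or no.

no

Solve by backward induction (Brio leads).
- X: Alto compares -9, 9, 7 and picks Medium; Brio would get 7.
- Y: Alto compares 8, 3, -5 and picks Small; Brio would get 3.
Brio's induced payoffs are 7, 3, so Brio commits to X. Subgame-perfect outcome: (Medium, X) with payoffs (9, 7).
Under simultaneous play:
Alto's best replies: X→Medium; Y→Small.
Brio's best replies: Small→Y; Medium→Y; Large→X.
Only (Small, Y) has each player best-responding; Nash payoffs (8, 3).
Sequential outcome (Medium, X) differs from the Nash profile (Small, Y).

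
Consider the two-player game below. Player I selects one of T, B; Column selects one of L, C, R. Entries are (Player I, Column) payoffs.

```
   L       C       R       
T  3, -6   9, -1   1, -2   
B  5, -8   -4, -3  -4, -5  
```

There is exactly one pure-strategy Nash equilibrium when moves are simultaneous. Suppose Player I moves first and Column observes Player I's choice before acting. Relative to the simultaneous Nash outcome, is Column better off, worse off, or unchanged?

unchanged

Column best-responds to each possible Player I move:
- T → Column plays C (best of -6, -1, -2); Player I gets 9.
- B → Column plays C (best of -8, -3, -5); Player I gets -4.
Among 9, -4, the best is 9 at T. Subgame-perfect outcome: (T, C) with payoffs (9, -1).
Now find the simultaneous Nash equilibrium.
Player I's best replies: L→B; C→T; R→T.
Column's best replies: T→C; B→C.
The unique mutual best reply is (T, C), giving (9, -1).
Column earns -1 sequentially versus -1 at the Nash outcome: unchanged.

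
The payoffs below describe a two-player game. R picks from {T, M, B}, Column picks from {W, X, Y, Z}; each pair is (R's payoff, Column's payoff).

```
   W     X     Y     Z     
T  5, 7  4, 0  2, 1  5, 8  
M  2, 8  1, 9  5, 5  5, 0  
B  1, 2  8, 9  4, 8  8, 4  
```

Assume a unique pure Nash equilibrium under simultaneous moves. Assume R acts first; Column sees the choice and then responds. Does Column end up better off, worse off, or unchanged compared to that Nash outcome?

unchanged

Column best-responds to each possible R move:
- T: Column compares 7, 0, 1, 8 and picks Z; R would get 5.
- M: Column compares 8, 9, 5, 0 and picks X; R would get 1.
- B: Column compares 2, 9, 8, 4 and picks X; R would get 8.
R's induced payoffs are 5, 1, 8, so R commits to B. Subgame-perfect outcome: (B, X) with payoffs (8, 9).
For the simultaneous game, intersect best replies.
R's best replies: W→T; X→B; Y→M; Z→B.
Column's best replies: T→Z; M→X; B→X.
The unique mutual best reply is (B, X), giving (8, 9).
Column earns 9 sequentially versus 9 at the Nash outcome: unchanged.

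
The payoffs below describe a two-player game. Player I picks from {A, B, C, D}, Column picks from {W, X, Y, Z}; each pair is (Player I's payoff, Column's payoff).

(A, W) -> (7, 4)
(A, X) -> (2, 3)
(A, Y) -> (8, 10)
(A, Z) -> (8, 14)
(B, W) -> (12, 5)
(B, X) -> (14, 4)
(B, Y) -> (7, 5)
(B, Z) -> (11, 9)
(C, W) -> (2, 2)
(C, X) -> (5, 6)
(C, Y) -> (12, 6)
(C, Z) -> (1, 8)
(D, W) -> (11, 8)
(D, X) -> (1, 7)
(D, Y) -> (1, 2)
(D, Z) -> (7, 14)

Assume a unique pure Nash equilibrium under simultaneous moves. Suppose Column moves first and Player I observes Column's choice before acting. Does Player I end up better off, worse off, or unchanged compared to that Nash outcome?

unchanged

Work backward from Player I's decision.
- W: Player I compares 7, 12, 2, 11 and picks B; Column would get 5.
- X: Player I compares 2, 14, 5, 1 and picks B; Column would get 4.
- Y: Player I compares 8, 7, 12, 1 and picks C; Column would get 6.
- Z: Player I compares 8, 11, 1, 7 and picks B; Column would get 9.
Column's induced payoffs are 5, 4, 6, 9, so Column commits to Z. Subgame-perfect outcome: (B, Z) with payoffs (11, 9).
Now find the simultaneous Nash equilibrium.
Player I's best replies: W→B; X→B; Y→C; Z→B.
Column's best replies: A→Z; B→Z; C→Z; D→Z.
The unique mutual best reply is (B, Z), giving (11, 9).
Player I earns 11 sequentially versus 11 at the Nash outcome: unchanged.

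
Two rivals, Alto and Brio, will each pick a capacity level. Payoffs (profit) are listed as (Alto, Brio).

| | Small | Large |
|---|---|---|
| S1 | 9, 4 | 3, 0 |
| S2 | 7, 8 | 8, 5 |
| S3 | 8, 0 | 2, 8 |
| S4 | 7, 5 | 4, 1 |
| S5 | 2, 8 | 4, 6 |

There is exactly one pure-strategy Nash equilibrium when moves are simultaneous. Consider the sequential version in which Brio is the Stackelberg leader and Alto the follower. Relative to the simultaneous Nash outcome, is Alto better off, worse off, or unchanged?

Solve by backward induction (Brio leads).
- Small: Alto compares 9, 7, 8, 7, 2 and picks S1; Brio would get 4.
- Large: Alto compares 3, 8, 2, 4, 4 and picks S2; Brio would get 5.
Among 4, 5, the best is 5 at Large. Subgame-perfect outcome: (S2, Large) with payoffs (8, 5).
For the simultaneous game, intersect best replies.
Alto's best replies: Small→S1; Large→S2.
Brio's best replies: S1→Small; S2→Small; S3→Large; S4→Small; S5→Small.
Only (S1, Small) has each player best-responding; Nash payoffs (9, 4).
Alto earns 8 sequentially versus 9 at the Nash outcome: worse off.

worse off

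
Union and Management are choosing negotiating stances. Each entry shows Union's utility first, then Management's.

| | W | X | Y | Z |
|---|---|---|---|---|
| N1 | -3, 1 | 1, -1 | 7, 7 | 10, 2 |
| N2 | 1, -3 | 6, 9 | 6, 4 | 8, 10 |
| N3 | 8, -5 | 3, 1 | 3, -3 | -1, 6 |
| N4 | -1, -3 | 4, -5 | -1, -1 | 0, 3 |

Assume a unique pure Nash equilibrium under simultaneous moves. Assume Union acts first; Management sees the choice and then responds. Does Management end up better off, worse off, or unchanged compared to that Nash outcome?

Management best-responds to each possible Union move:
- N1: Management compares 1, -1, 7, 2 and picks Y; Union would get 7.
- N2: Management compares -3, 9, 4, 10 and picks Z; Union would get 8.
- N3: Management compares -5, 1, -3, 6 and picks Z; Union would get -1.
- N4: Management compares -3, -5, -1, 3 and picks Z; Union would get 0.
Maximizing over 7, 8, -1, 0, Union chooses N2. Subgame-perfect outcome: (N2, Z) with payoffs (8, 10).
Now find the simultaneous Nash equilibrium.
Union's best replies: W→N3; X→N2; Y→N1; Z→N1.
Management's best replies: N1→Y; N2→Z; N3→Z; N4→Z.
Only (N1, Y) has each player best-responding; Nash payoffs (7, 7).
Management earns 10 sequentially versus 7 at the Nash outcome: better off.

better off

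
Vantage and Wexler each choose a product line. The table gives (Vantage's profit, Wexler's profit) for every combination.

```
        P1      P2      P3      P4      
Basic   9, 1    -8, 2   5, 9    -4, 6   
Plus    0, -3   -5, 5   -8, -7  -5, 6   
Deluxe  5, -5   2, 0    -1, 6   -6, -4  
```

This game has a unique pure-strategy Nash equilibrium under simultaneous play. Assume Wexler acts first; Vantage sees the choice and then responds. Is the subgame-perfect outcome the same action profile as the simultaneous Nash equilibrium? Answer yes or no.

yes

Vantage best-responds to each possible Wexler move:
- P1 → Vantage plays Basic (best of 9, 0, 5); Wexler gets 1.
- P2 → Vantage plays Deluxe (best of -8, -5, 2); Wexler gets 0.
- P3 → Vantage plays Basic (best of 5, -8, -1); Wexler gets 9.
- P4 → Vantage plays Basic (best of -4, -5, -6); Wexler gets 6.
Among 1, 0, 9, 6, the best is 9 at P3. Subgame-perfect outcome: (Basic, P3) with payoffs (5, 9).
Now find the simultaneous Nash equilibrium.
Vantage's best replies: P1→Basic; P2→Deluxe; P3→Basic; P4→Basic.
Wexler's best replies: Basic→P3; Plus→P4; Deluxe→P3.
Only (Basic, P3) has each player best-responding; Nash payoffs (5, 9).
Sequential outcome (Basic, P3) coincides with the Nash profile (Basic, P3).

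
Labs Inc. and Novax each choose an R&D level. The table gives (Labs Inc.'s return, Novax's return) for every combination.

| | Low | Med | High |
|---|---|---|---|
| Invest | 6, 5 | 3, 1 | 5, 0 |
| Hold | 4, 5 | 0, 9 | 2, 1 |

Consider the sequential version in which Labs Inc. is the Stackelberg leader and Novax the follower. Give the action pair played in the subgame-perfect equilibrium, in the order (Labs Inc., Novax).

Novax best-responds to each possible Labs Inc. move:
- Invest → Novax plays Low (best of 5, 1, 0); Labs Inc. gets 6.
- Hold → Novax plays Med (best of 5, 9, 1); Labs Inc. gets 0.
Labs Inc.'s induced payoffs are 6, 0, so Labs Inc. commits to Invest. Subgame-perfect outcome: (Invest, Low) with payoffs (6, 5).

(Invest, Low)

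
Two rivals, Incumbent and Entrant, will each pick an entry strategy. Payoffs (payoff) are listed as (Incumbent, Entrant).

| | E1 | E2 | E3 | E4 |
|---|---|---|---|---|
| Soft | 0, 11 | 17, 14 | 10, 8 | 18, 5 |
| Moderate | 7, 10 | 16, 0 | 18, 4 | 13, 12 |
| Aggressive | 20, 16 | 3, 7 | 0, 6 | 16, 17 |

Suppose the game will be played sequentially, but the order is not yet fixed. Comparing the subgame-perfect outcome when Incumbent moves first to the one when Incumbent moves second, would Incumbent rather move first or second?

second

If Incumbent leads: Entrant's best replies are Soft→E2, Moderate→E4, Aggressive→E4; Incumbent's induced payoffs 17, 13, 16; outcome (Soft, E2), payoffs (17, 14).
If Entrant leads: Incumbent's best replies are E1→Aggressive, E2→Soft, E3→Moderate, E4→Soft; Entrant's induced payoffs 16, 14, 4, 5; outcome (Aggressive, E1), payoffs (20, 16).
Incumbent gets 17 moving first and 20 moving second, so Incumbent prefers to move second.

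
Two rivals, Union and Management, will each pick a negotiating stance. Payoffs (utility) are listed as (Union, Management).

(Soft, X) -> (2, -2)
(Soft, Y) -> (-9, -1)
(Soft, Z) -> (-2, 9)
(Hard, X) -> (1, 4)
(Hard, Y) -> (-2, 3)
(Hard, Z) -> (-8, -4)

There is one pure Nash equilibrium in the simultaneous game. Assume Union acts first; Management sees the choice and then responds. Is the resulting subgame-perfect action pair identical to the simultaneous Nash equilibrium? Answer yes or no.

no

Backward induction with Union moving first.
- Soft: Management compares -2, -1, 9 and picks Z; Union would get -2.
- Hard: Management compares 4, 3, -4 and picks X; Union would get 1.
Union's induced payoffs are -2, 1, so Union commits to Hard. Subgame-perfect outcome: (Hard, X) with payoffs (1, 4).
Under simultaneous play:
Union's best replies: X→Soft; Y→Hard; Z→Soft.
Management's best replies: Soft→Z; Hard→X.
Only (Soft, Z) has each player best-responding; Nash payoffs (-2, 9).
Sequential outcome (Hard, X) differs from the Nash profile (Soft, Z).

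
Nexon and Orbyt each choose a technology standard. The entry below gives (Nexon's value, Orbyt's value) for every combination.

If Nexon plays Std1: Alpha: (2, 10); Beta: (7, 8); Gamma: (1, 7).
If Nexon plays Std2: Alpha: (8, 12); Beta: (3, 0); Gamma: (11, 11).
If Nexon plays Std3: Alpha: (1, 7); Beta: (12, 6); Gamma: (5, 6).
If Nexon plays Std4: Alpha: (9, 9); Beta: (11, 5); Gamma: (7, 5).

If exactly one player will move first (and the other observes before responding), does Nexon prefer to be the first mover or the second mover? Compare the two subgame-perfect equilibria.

second

If Nexon leads: Orbyt's best replies are Std1→Alpha, Std2→Alpha, Std3→Alpha, Std4→Alpha; Nexon's induced payoffs 2, 8, 1, 9; outcome (Std4, Alpha), payoffs (9, 9).
If Orbyt leads: Nexon's best replies are Alpha→Std4, Beta→Std3, Gamma→Std2; Orbyt's induced payoffs 9, 6, 11; outcome (Std2, Gamma), payoffs (11, 11).
Nexon gets 9 moving first and 11 moving second, so Nexon prefers to move second.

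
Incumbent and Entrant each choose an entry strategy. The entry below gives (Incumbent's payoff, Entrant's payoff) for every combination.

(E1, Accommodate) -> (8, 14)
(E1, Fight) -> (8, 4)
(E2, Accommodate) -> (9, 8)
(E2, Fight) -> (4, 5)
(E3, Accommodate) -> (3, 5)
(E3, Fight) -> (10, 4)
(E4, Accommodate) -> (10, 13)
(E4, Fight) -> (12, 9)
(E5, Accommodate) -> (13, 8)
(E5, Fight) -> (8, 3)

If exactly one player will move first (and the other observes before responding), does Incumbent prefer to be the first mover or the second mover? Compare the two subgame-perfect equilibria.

If Incumbent leads: Entrant's best replies are E1→Accommodate, E2→Accommodate, E3→Accommodate, E4→Accommodate, E5→Accommodate; Incumbent's induced payoffs 8, 9, 3, 10, 13; outcome (E5, Accommodate), payoffs (13, 8).
If Entrant leads: Incumbent's best replies are Accommodate→E5, Fight→E4; Entrant's induced payoffs 8, 9; outcome (E4, Fight), payoffs (12, 9).
Incumbent gets 13 moving first and 12 moving second, so Incumbent prefers to move first.

first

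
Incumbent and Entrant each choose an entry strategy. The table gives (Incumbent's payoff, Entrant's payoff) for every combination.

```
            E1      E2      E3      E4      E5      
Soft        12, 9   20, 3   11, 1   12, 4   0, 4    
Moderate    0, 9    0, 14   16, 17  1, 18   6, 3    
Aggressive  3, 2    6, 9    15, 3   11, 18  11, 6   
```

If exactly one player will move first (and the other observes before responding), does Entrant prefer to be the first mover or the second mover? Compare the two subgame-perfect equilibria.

first

If Incumbent leads: Entrant's best replies are Soft→E1, Moderate→E4, Aggressive→E4; Incumbent's induced payoffs 12, 1, 11; outcome (Soft, E1), payoffs (12, 9).
If Entrant leads: Incumbent's best replies are E1→Soft, E2→Soft, E3→Moderate, E4→Soft, E5→Aggressive; Entrant's induced payoffs 9, 3, 17, 4, 6; outcome (Moderate, E3), payoffs (16, 17).
Entrant gets 17 moving first and 9 moving second, so Entrant prefers to move first.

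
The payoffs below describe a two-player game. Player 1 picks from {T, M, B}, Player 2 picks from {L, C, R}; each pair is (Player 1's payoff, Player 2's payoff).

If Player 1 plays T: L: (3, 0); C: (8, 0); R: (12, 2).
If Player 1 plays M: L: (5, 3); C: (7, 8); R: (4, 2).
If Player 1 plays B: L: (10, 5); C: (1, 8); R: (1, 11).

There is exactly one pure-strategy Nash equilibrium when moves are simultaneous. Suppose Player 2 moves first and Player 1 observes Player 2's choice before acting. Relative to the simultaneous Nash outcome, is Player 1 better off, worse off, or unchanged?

worse off

Player 1 best-responds to each possible Player 2 move:
- L: Player 1 compares 3, 5, 10 and picks B; Player 2 would get 5.
- C: Player 1 compares 8, 7, 1 and picks T; Player 2 would get 0.
- R: Player 1 compares 12, 4, 1 and picks T; Player 2 would get 2.
Among 5, 0, 2, the best is 5 at L. Subgame-perfect outcome: (B, L) with payoffs (10, 5).
Under simultaneous play:
Player 1's best replies: L→B; C→T; R→T.
Player 2's best replies: T→R; M→C; B→R.
The unique mutual best reply is (T, R), giving (12, 2).
Player 1 earns 10 sequentially versus 12 at the Nash outcome: worse off.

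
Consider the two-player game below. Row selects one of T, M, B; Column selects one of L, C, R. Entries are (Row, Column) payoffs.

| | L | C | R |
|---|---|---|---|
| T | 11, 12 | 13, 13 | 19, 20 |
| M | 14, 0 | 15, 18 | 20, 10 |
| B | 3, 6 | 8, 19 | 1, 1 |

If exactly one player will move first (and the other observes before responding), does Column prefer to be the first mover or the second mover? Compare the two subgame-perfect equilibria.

second

If Row leads: Column's best replies are T→R, M→C, B→C; Row's induced payoffs 19, 15, 8; outcome (T, R), payoffs (19, 20).
If Column leads: Row's best replies are L→M, C→M, R→M; Column's induced payoffs 0, 18, 10; outcome (M, C), payoffs (15, 18).
Column gets 18 moving first and 20 moving second, so Column prefers to move second.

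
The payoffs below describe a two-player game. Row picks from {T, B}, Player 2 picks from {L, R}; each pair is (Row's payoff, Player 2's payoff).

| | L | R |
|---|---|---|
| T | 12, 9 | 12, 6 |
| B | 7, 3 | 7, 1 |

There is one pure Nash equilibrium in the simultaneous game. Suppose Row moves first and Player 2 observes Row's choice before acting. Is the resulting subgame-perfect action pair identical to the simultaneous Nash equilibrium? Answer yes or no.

yes

Player 2 best-responds to each possible Row move:
- T: BR = L, leader payoff 12.
- B: BR = L, leader payoff 7.
Among 12, 7, the best is 12 at T. Subgame-perfect outcome: (T, L) with payoffs (12, 9).
Under simultaneous play:
Row's best replies: L→T; R→T.
Player 2's best replies: T→L; B→L.
The unique mutual best reply is (T, L), giving (12, 9).
Sequential outcome (T, L) coincides with the Nash profile (T, L).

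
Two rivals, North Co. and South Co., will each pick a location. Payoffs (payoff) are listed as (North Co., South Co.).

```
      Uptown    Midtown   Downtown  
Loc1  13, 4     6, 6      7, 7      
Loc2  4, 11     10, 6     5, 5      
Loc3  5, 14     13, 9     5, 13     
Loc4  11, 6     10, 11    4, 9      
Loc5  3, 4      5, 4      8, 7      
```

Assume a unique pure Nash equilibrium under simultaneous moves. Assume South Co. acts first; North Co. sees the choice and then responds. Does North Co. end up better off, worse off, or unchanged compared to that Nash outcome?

better off

Work backward from North Co.'s decision.
- Uptown → North Co. plays Loc1 (best of 13, 4, 5, 11, 3); South Co. gets 4.
- Midtown → North Co. plays Loc3 (best of 6, 10, 13, 10, 5); South Co. gets 9.
- Downtown → North Co. plays Loc5 (best of 7, 5, 5, 4, 8); South Co. gets 7.
Maximizing over 4, 9, 7, South Co. chooses Midtown. Subgame-perfect outcome: (Loc3, Midtown) with payoffs (13, 9).
For the simultaneous game, intersect best replies.
North Co.'s best replies: Uptown→Loc1; Midtown→Loc3; Downtown→Loc5.
South Co.'s best replies: Loc1→Downtown; Loc2→Uptown; Loc3→Uptown; Loc4→Midtown; Loc5→Downtown.
Only (Loc5, Downtown) has each player best-responding; Nash payoffs (8, 7).
North Co. earns 13 sequentially versus 8 at the Nash outcome: better off.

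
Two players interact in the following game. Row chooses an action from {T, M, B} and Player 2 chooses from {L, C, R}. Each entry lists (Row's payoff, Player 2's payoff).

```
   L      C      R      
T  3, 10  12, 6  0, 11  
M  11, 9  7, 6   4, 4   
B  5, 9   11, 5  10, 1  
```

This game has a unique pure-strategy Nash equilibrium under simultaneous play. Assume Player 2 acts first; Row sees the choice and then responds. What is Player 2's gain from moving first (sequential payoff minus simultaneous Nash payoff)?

Work backward from Row's decision.
- L → Row plays M (best of 3, 11, 5); Player 2 gets 9.
- C → Row plays T (best of 12, 7, 11); Player 2 gets 6.
- R → Row plays B (best of 0, 4, 10); Player 2 gets 1.
Maximizing over 9, 6, 1, Player 2 chooses L. Subgame-perfect outcome: (M, L) with payoffs (11, 9).
Under simultaneous play:
Row's best replies: L→M; C→T; R→B.
Player 2's best replies: T→R; M→L; B→L.
The unique mutual best reply is (M, L), giving (11, 9).
Player 2's commitment gain: 9 − 9 = 0.

0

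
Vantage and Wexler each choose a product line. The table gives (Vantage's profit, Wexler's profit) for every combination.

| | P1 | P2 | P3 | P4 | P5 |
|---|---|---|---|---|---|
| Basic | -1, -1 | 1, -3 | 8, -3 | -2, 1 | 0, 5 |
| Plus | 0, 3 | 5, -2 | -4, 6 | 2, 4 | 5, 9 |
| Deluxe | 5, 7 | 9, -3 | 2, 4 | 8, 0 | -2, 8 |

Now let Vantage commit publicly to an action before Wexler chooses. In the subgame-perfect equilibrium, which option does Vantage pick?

Plus

Wexler best-responds to each possible Vantage move:
- Basic: Wexler compares -1, -3, -3, 1, 5 and picks P5; Vantage would get 0.
- Plus: Wexler compares 3, -2, 6, 4, 9 and picks P5; Vantage would get 5.
- Deluxe: Wexler compares 7, -3, 4, 0, 8 and picks P5; Vantage would get -2.
Vantage's induced payoffs are 0, 5, -2, so Vantage commits to Plus. Subgame-perfect outcome: (Plus, P5) with payoffs (5, 9).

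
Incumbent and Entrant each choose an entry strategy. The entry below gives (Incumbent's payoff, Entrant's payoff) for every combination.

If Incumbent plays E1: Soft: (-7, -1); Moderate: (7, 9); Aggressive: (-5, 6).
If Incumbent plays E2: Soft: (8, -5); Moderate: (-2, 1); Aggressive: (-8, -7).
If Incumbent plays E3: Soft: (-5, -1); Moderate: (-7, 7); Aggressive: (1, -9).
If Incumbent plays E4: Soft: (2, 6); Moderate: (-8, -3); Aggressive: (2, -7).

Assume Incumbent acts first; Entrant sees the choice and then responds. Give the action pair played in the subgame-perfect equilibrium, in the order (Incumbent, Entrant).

Solve by backward induction (Incumbent leads).
- E1 → Entrant plays Moderate (best of -1, 9, 6); Incumbent gets 7.
- E2 → Entrant plays Moderate (best of -5, 1, -7); Incumbent gets -2.
- E3 → Entrant plays Moderate (best of -1, 7, -9); Incumbent gets -7.
- E4 → Entrant plays Soft (best of 6, -3, -7); Incumbent gets 2.
Incumbent's induced payoffs are 7, -2, -7, 2, so Incumbent commits to E1. Subgame-perfect outcome: (E1, Moderate) with payoffs (7, 9).

(E1, Moderate)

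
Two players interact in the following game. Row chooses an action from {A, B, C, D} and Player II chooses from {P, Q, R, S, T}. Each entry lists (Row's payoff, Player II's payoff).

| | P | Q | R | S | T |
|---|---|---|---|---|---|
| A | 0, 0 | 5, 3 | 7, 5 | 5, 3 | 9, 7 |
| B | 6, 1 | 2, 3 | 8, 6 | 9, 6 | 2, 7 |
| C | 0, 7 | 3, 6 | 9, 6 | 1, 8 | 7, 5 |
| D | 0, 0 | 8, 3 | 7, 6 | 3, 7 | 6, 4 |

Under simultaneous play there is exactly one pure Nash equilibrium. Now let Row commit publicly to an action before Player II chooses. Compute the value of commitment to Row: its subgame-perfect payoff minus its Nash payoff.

0

Player II best-responds to each possible Row move:
- A → Player II plays T (best of 0, 3, 5, 3, 7); Row gets 9.
- B → Player II plays T (best of 1, 3, 6, 6, 7); Row gets 2.
- C → Player II plays S (best of 7, 6, 6, 8, 5); Row gets 1.
- D → Player II plays S (best of 0, 3, 6, 7, 4); Row gets 3.
Among 9, 2, 1, 3, the best is 9 at A. Subgame-perfect outcome: (A, T) with payoffs (9, 7).
Now find the simultaneous Nash equilibrium.
Row's best replies: P→B; Q→D; R→C; S→B; T→A.
Player II's best replies: A→T; B→T; C→S; D→S.
Only (A, T) has each player best-responding; Nash payoffs (9, 7).
Row's commitment gain: 9 − 9 = 0.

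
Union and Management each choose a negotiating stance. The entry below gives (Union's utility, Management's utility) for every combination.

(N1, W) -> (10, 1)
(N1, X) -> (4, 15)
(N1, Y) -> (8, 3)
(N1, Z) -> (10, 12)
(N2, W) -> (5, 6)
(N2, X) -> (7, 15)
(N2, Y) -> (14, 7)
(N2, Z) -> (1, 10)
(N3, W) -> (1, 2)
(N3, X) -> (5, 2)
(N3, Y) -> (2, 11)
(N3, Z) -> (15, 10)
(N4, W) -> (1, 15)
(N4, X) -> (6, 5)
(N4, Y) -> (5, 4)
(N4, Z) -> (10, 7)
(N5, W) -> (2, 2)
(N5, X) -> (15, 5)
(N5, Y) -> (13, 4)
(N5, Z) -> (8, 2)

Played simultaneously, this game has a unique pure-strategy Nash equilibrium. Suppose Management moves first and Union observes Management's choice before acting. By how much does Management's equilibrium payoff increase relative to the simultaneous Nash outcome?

Backward induction with Management moving first.
- W: Union compares 10, 5, 1, 1, 2 and picks N1; Management would get 1.
- X: Union compares 4, 7, 5, 6, 15 and picks N5; Management would get 5.
- Y: Union compares 8, 14, 2, 5, 13 and picks N2; Management would get 7.
- Z: Union compares 10, 1, 15, 10, 8 and picks N3; Management would get 10.
Management's induced payoffs are 1, 5, 7, 10, so Management commits to Z. Subgame-perfect outcome: (N3, Z) with payoffs (15, 10).
For the simultaneous game, intersect best replies.
Union's best replies: W→N1; X→N5; Y→N2; Z→N3.
Management's best replies: N1→X; N2→X; N3→Y; N4→W; N5→X.
The unique mutual best reply is (N5, X), giving (15, 5).
Management's commitment gain: 10 − 5 = 5.

5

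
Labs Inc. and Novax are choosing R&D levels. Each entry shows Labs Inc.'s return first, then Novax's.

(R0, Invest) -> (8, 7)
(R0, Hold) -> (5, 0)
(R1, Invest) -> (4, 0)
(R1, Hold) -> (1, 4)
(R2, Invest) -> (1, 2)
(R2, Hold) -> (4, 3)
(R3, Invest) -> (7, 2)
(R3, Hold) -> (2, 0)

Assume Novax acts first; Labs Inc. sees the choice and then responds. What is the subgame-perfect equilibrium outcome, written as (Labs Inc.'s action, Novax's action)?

Work backward from Labs Inc.'s decision.
- Invest: BR = R0, leader payoff 7.
- Hold: BR = R0, leader payoff 0.
Among 7, 0, the best is 7 at Invest. Subgame-perfect outcome: (R0, Invest) with payoffs (8, 7).

(R0, Invest)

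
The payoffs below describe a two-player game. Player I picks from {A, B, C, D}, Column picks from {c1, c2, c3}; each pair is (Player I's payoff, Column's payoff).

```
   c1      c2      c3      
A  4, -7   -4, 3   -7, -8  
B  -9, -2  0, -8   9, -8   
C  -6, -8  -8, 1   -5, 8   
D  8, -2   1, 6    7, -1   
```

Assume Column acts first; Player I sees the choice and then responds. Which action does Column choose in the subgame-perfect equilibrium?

c2

Player I best-responds to each possible Column move:
- c1: BR = D, leader payoff -2.
- c2: BR = D, leader payoff 6.
- c3: BR = B, leader payoff -8.
Column's induced payoffs are -2, 6, -8, so Column commits to c2. Subgame-perfect outcome: (D, c2) with payoffs (1, 6).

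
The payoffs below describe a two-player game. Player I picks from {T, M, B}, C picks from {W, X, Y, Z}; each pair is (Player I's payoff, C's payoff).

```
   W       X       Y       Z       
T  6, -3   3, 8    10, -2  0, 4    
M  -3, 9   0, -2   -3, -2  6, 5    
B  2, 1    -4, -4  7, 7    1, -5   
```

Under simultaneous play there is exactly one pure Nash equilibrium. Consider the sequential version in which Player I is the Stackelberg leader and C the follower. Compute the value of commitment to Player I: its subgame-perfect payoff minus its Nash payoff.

4

C best-responds to each possible Player I move:
- T: BR = X, leader payoff 3.
- M: BR = W, leader payoff -3.
- B: BR = Y, leader payoff 7.
Among 3, -3, 7, the best is 7 at B. Subgame-perfect outcome: (B, Y) with payoffs (7, 7).
Under simultaneous play:
Player I's best replies: W→T; X→T; Y→T; Z→M.
C's best replies: T→X; M→W; B→Y.
The unique mutual best reply is (T, X), giving (3, 8).
Player I's commitment gain: 7 − 3 = 4.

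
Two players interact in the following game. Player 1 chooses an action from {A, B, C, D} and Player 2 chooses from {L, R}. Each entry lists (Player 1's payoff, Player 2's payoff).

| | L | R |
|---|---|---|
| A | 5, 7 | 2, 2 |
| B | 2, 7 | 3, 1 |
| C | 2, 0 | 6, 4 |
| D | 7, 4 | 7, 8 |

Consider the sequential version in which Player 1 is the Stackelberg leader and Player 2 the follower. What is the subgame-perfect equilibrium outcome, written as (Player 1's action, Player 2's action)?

(D, R)

Solve by backward induction (Player 1 leads).
- A: Player 2 compares 7, 2 and picks L; Player 1 would get 5.
- B: Player 2 compares 7, 1 and picks L; Player 1 would get 2.
- C: Player 2 compares 0, 4 and picks R; Player 1 would get 6.
- D: Player 2 compares 4, 8 and picks R; Player 1 would get 7.
Maximizing over 5, 2, 6, 7, Player 1 chooses D. Subgame-perfect outcome: (D, R) with payoffs (7, 8).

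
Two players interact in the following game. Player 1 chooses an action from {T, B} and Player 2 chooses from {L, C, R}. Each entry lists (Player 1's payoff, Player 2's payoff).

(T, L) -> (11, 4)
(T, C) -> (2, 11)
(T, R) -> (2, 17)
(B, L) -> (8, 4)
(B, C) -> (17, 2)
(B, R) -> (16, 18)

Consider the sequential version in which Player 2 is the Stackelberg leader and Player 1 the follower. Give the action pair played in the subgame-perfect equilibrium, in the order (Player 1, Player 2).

(B, R)

Work backward from Player 1's decision.
- L → Player 1 plays T (best of 11, 8); Player 2 gets 4.
- C → Player 1 plays B (best of 2, 17); Player 2 gets 2.
- R → Player 1 plays B (best of 2, 16); Player 2 gets 18.
Maximizing over 4, 2, 18, Player 2 chooses R. Subgame-perfect outcome: (B, R) with payoffs (16, 18).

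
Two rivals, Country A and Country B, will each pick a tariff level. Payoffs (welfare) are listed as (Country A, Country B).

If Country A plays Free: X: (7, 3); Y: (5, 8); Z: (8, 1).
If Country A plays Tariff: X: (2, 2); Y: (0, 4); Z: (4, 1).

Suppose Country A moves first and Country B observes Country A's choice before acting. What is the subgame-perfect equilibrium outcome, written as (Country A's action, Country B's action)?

Country B best-responds to each possible Country A move:
- Free: Country B compares 3, 8, 1 and picks Y; Country A would get 5.
- Tariff: Country B compares 2, 4, 1 and picks Y; Country A would get 0.
Among 5, 0, the best is 5 at Free. Subgame-perfect outcome: (Free, Y) with payoffs (5, 8).

(Free, Y)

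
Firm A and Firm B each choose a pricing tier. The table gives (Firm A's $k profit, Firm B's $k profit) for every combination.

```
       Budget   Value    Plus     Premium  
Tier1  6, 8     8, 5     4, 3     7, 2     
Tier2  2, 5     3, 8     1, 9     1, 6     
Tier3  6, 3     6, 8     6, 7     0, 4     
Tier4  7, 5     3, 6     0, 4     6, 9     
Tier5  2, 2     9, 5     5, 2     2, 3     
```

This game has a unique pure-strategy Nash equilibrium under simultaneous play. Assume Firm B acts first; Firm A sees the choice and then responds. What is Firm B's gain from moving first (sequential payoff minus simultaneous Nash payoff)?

Firm A best-responds to each possible Firm B move:
- Budget → Firm A plays Tier4 (best of 6, 2, 6, 7, 2); Firm B gets 5.
- Value → Firm A plays Tier5 (best of 8, 3, 6, 3, 9); Firm B gets 5.
- Plus → Firm A plays Tier3 (best of 4, 1, 6, 0, 5); Firm B gets 7.
- Premium → Firm A plays Tier1 (best of 7, 1, 0, 6, 2); Firm B gets 2.
Among 5, 5, 7, 2, the best is 7 at Plus. Subgame-perfect outcome: (Tier3, Plus) with payoffs (6, 7).
Under simultaneous play:
Firm A's best replies: Budget→Tier4; Value→Tier5; Plus→Tier3; Premium→Tier1.
Firm B's best replies: Tier1→Budget; Tier2→Plus; Tier3→Value; Tier4→Premium; Tier5→Value.
Only (Tier5, Value) has each player best-responding; Nash payoffs (9, 5).
Firm B's commitment gain: 7 − 5 = 2.

2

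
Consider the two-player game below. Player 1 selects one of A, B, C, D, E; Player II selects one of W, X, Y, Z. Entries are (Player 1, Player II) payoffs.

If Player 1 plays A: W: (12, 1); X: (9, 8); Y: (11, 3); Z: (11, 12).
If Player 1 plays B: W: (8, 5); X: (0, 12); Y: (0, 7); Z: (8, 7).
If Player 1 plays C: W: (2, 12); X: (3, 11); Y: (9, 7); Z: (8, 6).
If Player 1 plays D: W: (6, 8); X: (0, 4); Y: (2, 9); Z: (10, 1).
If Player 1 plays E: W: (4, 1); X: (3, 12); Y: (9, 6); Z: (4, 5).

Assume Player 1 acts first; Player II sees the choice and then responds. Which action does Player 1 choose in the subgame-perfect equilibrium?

Player II best-responds to each possible Player 1 move:
- A → Player II plays Z (best of 1, 8, 3, 12); Player 1 gets 11.
- B → Player II plays X (best of 5, 12, 7, 7); Player 1 gets 0.
- C → Player II plays W (best of 12, 11, 7, 6); Player 1 gets 2.
- D → Player II plays Y (best of 8, 4, 9, 1); Player 1 gets 2.
- E → Player II plays X (best of 1, 12, 6, 5); Player 1 gets 3.
Maximizing over 11, 0, 2, 2, 3, Player 1 chooses A. Subgame-perfect outcome: (A, Z) with payoffs (11, 12).

A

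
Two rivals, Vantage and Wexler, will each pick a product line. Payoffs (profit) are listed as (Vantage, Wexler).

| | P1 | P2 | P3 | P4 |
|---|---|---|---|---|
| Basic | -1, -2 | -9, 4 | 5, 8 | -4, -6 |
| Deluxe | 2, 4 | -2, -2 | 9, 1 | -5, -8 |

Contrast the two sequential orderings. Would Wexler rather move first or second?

If Vantage leads: Wexler's best replies are Basic→P3, Deluxe→P1; Vantage's induced payoffs 5, 2; outcome (Basic, P3), payoffs (5, 8).
If Wexler leads: Vantage's best replies are P1→Deluxe, P2→Deluxe, P3→Deluxe, P4→Basic; Wexler's induced payoffs 4, -2, 1, -6; outcome (Deluxe, P1), payoffs (2, 4).
Wexler gets 4 moving first and 8 moving second, so Wexler prefers to move second.

second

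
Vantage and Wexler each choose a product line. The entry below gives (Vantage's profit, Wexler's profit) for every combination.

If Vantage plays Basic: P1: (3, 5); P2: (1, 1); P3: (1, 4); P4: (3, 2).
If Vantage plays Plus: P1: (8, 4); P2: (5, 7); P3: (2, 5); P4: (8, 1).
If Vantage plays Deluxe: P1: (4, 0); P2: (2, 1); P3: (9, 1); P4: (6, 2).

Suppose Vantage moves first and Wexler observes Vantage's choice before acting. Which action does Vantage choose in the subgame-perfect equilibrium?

Work backward from Wexler's decision.
- Basic → Wexler plays P1 (best of 5, 1, 4, 2); Vantage gets 3.
- Plus → Wexler plays P2 (best of 4, 7, 5, 1); Vantage gets 5.
- Deluxe → Wexler plays P4 (best of 0, 1, 1, 2); Vantage gets 6.
Among 3, 5, 6, the best is 6 at Deluxe. Subgame-perfect outcome: (Deluxe, P4) with payoffs (6, 2).

Deluxe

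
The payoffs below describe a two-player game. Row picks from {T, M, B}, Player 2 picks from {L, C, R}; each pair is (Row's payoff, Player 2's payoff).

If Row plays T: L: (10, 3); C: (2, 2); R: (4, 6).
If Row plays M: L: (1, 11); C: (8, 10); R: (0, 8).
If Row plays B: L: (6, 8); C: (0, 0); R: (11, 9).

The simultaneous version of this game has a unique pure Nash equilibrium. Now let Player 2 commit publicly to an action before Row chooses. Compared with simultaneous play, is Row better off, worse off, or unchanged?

Row best-responds to each possible Player 2 move:
- L → Row plays T (best of 10, 1, 6); Player 2 gets 3.
- C → Row plays M (best of 2, 8, 0); Player 2 gets 10.
- R → Row plays B (best of 4, 0, 11); Player 2 gets 9.
Player 2's induced payoffs are 3, 10, 9, so Player 2 commits to C. Subgame-perfect outcome: (M, C) with payoffs (8, 10).
Now find the simultaneous Nash equilibrium.
Row's best replies: L→T; C→M; R→B.
Player 2's best replies: T→R; M→L; B→R.
Only (B, R) has each player best-responding; Nash payoffs (11, 9).
Row earns 8 sequentially versus 11 at the Nash outcome: worse off.

worse off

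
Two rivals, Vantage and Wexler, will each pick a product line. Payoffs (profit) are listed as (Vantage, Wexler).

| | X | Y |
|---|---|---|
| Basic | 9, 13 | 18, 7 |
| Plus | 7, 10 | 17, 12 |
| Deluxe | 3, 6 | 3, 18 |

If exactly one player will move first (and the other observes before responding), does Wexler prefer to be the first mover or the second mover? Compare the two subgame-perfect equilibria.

If Vantage leads: Wexler's best replies are Basic→X, Plus→Y, Deluxe→Y; Vantage's induced payoffs 9, 17, 3; outcome (Plus, Y), payoffs (17, 12).
If Wexler leads: Vantage's best replies are X→Basic, Y→Basic; Wexler's induced payoffs 13, 7; outcome (Basic, X), payoffs (9, 13).
Wexler gets 13 moving first and 12 moving second, so Wexler prefers to move first.

first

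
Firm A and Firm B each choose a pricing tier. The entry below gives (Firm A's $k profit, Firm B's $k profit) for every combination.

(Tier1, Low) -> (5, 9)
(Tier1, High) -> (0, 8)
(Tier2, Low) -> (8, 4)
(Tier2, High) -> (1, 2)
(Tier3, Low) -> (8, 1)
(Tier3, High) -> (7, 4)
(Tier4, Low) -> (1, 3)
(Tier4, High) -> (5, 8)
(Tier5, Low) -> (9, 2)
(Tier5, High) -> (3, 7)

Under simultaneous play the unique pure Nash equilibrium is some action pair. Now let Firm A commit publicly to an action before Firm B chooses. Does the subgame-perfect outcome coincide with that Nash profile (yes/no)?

Firm B best-responds to each possible Firm A move:
- Tier1: Firm B compares 9, 8 and picks Low; Firm A would get 5.
- Tier2: Firm B compares 4, 2 and picks Low; Firm A would get 8.
- Tier3: Firm B compares 1, 4 and picks High; Firm A would get 7.
- Tier4: Firm B compares 3, 8 and picks High; Firm A would get 5.
- Tier5: Firm B compares 2, 7 and picks High; Firm A would get 3.
Maximizing over 5, 8, 7, 5, 3, Firm A chooses Tier2. Subgame-perfect outcome: (Tier2, Low) with payoffs (8, 4).
Under simultaneous play:
Firm A's best replies: Low→Tier5; High→Tier3.
Firm B's best replies: Tier1→Low; Tier2→Low; Tier3→High; Tier4→High; Tier5→High.
Only (Tier3, High) has each player best-responding; Nash payoffs (7, 4).
Sequential outcome (Tier2, Low) differs from the Nash profile (Tier3, High).

no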